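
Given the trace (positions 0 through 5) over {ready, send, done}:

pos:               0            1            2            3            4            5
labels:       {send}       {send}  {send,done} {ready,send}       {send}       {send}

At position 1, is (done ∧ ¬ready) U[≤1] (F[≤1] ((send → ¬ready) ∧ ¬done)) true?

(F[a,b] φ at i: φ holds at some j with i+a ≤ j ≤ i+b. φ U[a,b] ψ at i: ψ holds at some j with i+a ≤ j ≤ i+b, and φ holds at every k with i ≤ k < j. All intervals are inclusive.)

Yes

Need some j in [1,2] with F[≤1] ((send → ¬ready) ∧ ¬done), and (done ∧ ¬ready) at every k in [1,j-1].
  j=1: F[≤1] ((send → ¬ready) ∧ ¬done) holds; no prefix to check → satisfied.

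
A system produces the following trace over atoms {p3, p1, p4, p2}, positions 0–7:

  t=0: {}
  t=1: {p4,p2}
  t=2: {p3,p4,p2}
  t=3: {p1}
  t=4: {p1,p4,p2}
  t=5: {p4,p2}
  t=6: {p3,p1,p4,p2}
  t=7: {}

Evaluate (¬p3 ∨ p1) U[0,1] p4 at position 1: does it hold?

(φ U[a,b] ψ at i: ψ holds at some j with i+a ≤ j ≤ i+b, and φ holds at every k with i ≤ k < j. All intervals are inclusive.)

Need some j in [1,2] with p4, and (¬p3 ∨ p1) at every k in [1,j-1].
  j=1: p4 holds; no prefix to check → satisfied.

Yes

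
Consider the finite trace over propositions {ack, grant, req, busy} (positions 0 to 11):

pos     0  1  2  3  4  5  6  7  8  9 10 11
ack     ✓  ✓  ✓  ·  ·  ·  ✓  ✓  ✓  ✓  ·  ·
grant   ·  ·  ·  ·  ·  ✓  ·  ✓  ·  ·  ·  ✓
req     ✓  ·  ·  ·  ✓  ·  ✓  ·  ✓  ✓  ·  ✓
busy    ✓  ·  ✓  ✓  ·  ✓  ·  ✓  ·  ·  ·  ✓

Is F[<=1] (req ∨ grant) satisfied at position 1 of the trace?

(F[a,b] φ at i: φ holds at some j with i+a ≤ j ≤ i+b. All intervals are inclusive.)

No

Check (req ∨ grant) at each j in [1,2]:
  j=1: false
  j=2: false
No position in the window satisfies it → formula fails.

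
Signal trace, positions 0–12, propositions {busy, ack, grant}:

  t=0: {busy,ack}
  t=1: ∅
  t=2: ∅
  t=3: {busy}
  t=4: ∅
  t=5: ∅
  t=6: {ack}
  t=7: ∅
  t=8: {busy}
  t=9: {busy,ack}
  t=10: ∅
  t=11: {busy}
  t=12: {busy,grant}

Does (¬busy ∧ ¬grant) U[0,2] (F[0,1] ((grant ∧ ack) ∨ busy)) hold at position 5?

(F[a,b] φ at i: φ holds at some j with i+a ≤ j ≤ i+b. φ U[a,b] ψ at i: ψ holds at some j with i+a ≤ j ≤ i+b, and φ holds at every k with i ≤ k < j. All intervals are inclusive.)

Need some j in [5,7] with F[0,1] ((grant ∧ ack) ∨ busy), and (¬busy ∧ ¬grant) at every k in [5,j-1].
  j=5: F[0,1] ((grant ∧ ack) ∨ busy) — fails (none in [5,6]).
  j=6: F[0,1] ((grant ∧ ack) ∨ busy) — fails (none in [6,7]).
  j=7: F[0,1] ((grant ∧ ack) ∨ busy) holds; (¬busy ∧ ¬grant) holds at every k in [5,6] → satisfied.

True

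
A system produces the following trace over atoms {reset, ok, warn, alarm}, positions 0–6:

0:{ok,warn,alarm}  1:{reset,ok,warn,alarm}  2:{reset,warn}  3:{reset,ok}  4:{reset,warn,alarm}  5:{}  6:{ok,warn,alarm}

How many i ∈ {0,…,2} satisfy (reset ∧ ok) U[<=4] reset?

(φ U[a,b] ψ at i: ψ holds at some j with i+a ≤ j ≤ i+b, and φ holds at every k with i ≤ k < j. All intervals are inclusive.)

Evaluate at each i in [0,2]:
  i=0: ✗ (lhs fails at k=0 before rhs at j=1)
  i=1: ✓ (rhs at j=1)
  i=2: ✓ (rhs at j=2)
Positions where it holds: {1, 2} → 2.

2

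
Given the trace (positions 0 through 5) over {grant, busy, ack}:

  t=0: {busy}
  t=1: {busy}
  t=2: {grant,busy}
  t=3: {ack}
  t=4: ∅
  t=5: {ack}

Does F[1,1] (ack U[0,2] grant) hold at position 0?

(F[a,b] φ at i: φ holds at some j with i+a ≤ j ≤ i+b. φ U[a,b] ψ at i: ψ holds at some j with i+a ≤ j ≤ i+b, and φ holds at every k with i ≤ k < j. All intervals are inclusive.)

Check (ack U[0,2] grant) at each j in [1,1]:
  j=1: fails
No position in the window satisfies it → formula fails.

False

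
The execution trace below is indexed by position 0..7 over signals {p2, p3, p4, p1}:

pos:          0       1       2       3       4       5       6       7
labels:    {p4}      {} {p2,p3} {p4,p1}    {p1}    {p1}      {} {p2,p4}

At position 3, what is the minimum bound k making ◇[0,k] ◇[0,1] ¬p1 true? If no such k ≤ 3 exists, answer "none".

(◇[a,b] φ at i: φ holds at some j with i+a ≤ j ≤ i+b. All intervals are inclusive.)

2

Scan j = 3,4,… for ◇[0,1] ¬p1:
  j=3: fails
  j=4: fails
  j=5: holds
First hit at j=5, so smallest k = 5-3 = 2.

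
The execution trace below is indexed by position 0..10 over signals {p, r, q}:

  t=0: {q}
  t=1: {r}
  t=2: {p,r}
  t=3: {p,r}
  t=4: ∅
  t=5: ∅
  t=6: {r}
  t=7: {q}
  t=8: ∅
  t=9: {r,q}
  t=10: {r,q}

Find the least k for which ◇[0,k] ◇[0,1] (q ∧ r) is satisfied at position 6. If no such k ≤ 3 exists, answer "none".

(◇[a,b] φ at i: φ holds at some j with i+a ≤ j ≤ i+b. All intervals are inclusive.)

Scan j = 6,7,… for ◇[0,1] (q ∧ r):
  j=6: fails
  j=7: fails
  j=8: holds
First hit at j=8, so smallest k = 8-6 = 2.

2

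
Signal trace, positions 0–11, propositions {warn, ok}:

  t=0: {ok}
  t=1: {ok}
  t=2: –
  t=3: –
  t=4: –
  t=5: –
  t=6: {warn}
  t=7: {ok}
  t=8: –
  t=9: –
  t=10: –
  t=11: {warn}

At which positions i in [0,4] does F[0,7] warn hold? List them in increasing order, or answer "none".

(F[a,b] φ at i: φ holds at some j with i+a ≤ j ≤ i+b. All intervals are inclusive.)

Evaluate at each i in [0,4]:
  i=0: ✓ (witness j=6)
  i=1: ✓ (witness j=6)
  i=2: ✓ (witness j=6)
  i=3: ✓ (witness j=6)
  i=4: ✓ (witness j=6)

0, 1, 2, 3, 4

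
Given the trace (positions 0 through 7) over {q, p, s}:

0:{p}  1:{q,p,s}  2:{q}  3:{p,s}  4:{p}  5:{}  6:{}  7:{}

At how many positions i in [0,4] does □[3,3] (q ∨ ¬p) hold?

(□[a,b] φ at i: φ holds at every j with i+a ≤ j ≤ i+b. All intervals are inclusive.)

Evaluate at each i in [0,4]:
  i=0: ✗ (fails at j=3)
  i=1: ✗ (fails at j=4)
  i=2: ✓ (all of [5,5])
  i=3: ✓ (all of [6,6])
  i=4: ✓ (all of [7,7])
Positions where it holds: {2, 3, 4} → 3.

3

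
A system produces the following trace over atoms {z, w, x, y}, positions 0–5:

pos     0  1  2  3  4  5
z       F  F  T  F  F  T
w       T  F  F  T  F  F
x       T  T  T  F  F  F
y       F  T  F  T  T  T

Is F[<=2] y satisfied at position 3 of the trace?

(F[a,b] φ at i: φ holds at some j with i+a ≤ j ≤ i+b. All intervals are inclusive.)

Holds

Check y at each j in [3,5]:
  j=3: true
  j=4: true
  j=5: true
Found at j=3 → formula holds.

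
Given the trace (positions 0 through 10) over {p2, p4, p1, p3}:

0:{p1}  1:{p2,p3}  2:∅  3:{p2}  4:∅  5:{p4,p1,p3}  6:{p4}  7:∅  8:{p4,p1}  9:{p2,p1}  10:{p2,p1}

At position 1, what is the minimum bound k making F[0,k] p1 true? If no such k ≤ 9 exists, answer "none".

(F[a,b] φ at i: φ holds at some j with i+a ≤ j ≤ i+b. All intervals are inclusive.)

4

Scan j = 1,2,… for p1:
  j=1: fails
  j=2: fails
  j=3: fails
  j=4: fails
  j=5: holds
First hit at j=5, so smallest k = 5-1 = 4.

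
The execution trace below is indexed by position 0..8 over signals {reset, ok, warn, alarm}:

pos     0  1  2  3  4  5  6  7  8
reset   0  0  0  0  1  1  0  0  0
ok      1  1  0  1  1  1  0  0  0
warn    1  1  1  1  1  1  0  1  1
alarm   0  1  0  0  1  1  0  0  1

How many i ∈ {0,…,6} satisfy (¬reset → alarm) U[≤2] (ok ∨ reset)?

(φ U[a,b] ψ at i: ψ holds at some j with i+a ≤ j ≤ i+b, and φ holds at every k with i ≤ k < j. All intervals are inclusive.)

Evaluate at each i in [0,6]:
  i=0: ✓ (rhs at j=0)
  i=1: ✓ (rhs at j=1)
  i=2: ✗ (lhs fails at k=2 before rhs at j=3)
  i=3: ✓ (rhs at j=3)
  i=4: ✓ (rhs at j=4)
  i=5: ✓ (rhs at j=5)
  i=6: ✗ (no rhs in [6,8])
Positions where it holds: {0, 1, 3, 4, 5} → 5.

5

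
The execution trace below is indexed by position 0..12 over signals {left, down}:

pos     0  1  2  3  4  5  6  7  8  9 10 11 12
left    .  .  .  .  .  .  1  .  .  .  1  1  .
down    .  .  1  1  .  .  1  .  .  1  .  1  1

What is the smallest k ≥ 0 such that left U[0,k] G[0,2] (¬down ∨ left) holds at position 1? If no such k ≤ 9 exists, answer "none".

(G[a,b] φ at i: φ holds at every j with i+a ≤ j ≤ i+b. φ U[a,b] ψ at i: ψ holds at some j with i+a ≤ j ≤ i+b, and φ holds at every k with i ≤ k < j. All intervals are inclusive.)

Need earliest j ≥ 1 with G[0,2] (¬down ∨ left), and left at every k in [1,j-1].
  j=1: rhs fails.
  j=2: rhs fails.
  j=3: rhs fails.
  j=4: rhs holds but lhs fails at k=1.
  j=5: rhs holds but lhs fails at k=1.
  j=6: rhs holds but lhs fails at k=1.
  j=7: rhs fails.
  j=8: rhs fails.
  j=9: rhs fails.
  j=10: rhs fails.
No witness within the range → none.

none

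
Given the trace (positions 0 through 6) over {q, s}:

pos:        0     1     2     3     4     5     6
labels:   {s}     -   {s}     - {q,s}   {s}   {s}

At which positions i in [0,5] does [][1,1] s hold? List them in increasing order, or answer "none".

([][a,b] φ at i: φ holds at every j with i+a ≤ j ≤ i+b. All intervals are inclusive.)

Evaluate at each i in [0,5]:
  i=0: ✗ (fails at j=1)
  i=1: ✓ (all of [2,2])
  i=2: ✗ (fails at j=3)
  i=3: ✓ (all of [4,4])
  i=4: ✓ (all of [5,5])
  i=5: ✓ (all of [6,6])

1, 3, 4, 5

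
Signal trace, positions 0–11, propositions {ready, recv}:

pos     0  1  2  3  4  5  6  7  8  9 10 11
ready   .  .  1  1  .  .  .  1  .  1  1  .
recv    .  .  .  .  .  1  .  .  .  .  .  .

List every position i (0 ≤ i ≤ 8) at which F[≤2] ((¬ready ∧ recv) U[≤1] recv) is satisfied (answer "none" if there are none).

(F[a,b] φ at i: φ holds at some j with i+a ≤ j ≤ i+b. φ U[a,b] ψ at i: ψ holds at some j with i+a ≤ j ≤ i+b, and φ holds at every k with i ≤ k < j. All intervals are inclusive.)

Evaluate at each i in [0,8]:
  i=0: ✗ (none in [0,2])
  i=1: ✗ (none in [1,3])
  i=2: ✗ (none in [2,4])
  i=3: ✓ (witness j=5)
  i=4: ✓ (witness j=5)
  i=5: ✓ (witness j=5)
  i=6: ✗ (none in [6,8])
  i=7: ✗ (none in [7,9])
  i=8: ✗ (none in [8,10])

3, 4, 5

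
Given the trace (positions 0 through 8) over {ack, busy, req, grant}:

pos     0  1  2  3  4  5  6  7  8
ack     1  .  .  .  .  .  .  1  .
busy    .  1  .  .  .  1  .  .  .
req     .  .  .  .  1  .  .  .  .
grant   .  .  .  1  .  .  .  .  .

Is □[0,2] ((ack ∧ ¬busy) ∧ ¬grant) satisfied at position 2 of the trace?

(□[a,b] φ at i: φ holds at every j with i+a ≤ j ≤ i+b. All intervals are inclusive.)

Check ((ack ∧ ¬busy) ∧ ¬grant) at every j in [2,4]:
  j=2: false
  j=3: false
  j=4: false
Fails at j=2 → formula fails.

False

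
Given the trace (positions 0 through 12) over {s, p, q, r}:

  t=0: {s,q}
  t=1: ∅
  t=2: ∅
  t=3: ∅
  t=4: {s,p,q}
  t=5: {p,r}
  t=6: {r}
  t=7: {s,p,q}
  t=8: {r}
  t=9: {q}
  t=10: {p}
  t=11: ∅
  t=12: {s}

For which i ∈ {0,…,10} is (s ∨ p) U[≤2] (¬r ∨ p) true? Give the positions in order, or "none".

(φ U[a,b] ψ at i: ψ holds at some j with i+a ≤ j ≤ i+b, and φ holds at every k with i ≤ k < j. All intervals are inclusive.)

0, 1, 2, 3, 4, 5, 7, 9, 10

Evaluate at each i in [0,10]:
  i=0: ✓ (rhs at j=0)
  i=1: ✓ (rhs at j=1)
  i=2: ✓ (rhs at j=2)
  i=3: ✓ (rhs at j=3)
  i=4: ✓ (rhs at j=4)
  i=5: ✓ (rhs at j=5)
  i=6: ✗ (lhs fails at k=6 before rhs at j=7)
  i=7: ✓ (rhs at j=7)
  i=8: ✗ (lhs fails at k=8 before rhs at j=9)
  i=9: ✓ (rhs at j=9)
  i=10: ✓ (rhs at j=10)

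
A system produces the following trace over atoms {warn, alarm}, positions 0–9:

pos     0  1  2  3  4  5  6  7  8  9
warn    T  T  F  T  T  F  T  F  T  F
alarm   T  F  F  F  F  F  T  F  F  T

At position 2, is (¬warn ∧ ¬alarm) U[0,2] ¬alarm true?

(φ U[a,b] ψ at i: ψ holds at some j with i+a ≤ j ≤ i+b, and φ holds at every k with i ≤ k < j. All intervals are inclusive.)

Holds

Need some j in [2,4] with ¬alarm, and (¬warn ∧ ¬alarm) at every k in [2,j-1].
  j=2: ¬alarm holds; no prefix to check → satisfied.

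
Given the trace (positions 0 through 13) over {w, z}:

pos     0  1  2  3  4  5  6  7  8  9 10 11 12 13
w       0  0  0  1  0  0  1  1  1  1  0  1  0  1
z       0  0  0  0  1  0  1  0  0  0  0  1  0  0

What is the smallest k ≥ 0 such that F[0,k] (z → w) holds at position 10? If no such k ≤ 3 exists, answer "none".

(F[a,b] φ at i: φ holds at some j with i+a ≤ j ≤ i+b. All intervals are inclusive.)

0

Scan j = 10,11,… for (z → w):
  j=10: holds
First hit at j=10, so smallest k = 10-10 = 0.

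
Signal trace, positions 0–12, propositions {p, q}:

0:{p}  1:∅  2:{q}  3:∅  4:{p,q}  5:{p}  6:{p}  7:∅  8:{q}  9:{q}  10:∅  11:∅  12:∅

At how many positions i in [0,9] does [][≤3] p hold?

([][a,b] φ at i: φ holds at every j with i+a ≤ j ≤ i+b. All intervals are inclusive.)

0

Evaluate at each i in [0,9]:
  i=0: ✗ (fails at j=1)
  i=1: ✗ (fails at j=1)
  i=2: ✗ (fails at j=2)
  i=3: ✗ (fails at j=3)
  i=4: ✗ (fails at j=7)
  i=5: ✗ (fails at j=7)
  i=6: ✗ (fails at j=7)
  i=7: ✗ (fails at j=7)
  i=8: ✗ (fails at j=8)
  i=9: ✗ (fails at j=9)
Positions where it holds: {} → 0.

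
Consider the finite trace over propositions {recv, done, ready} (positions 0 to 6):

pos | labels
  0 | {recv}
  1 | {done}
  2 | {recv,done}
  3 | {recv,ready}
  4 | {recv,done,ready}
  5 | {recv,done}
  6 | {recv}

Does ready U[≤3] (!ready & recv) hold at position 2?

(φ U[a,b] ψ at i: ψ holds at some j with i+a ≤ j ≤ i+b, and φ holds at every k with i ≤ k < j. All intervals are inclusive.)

True

Need some j in [2,5] with (!ready & recv), and ready at every k in [2,j-1].
  j=2: (!ready & recv) holds; no prefix to check → satisfied.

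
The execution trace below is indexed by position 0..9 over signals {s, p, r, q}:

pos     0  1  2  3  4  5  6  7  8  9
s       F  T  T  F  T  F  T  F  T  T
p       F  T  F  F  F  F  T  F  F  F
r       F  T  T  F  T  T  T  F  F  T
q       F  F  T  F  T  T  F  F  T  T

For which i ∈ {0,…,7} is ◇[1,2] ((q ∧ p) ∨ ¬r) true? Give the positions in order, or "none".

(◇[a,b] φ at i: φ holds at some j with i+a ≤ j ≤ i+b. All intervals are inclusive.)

1, 2, 5, 6, 7

Evaluate at each i in [0,7]:
  i=0: ✗ (none in [1,2])
  i=1: ✓ (witness j=3)
  i=2: ✓ (witness j=3)
  i=3: ✗ (none in [4,5])
  i=4: ✗ (none in [5,6])
  i=5: ✓ (witness j=7)
  i=6: ✓ (witness j=7)
  i=7: ✓ (witness j=8)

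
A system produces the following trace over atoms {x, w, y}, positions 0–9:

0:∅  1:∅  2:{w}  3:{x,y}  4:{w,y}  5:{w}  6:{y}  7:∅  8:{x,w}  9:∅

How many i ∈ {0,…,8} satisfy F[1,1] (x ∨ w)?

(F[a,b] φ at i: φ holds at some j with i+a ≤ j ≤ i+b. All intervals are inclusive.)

5

Evaluate at each i in [0,8]:
  i=0: ✗ (none in [1,1])
  i=1: ✓ (witness j=2)
  i=2: ✓ (witness j=3)
  i=3: ✓ (witness j=4)
  i=4: ✓ (witness j=5)
  i=5: ✗ (none in [6,6])
  i=6: ✗ (none in [7,7])
  i=7: ✓ (witness j=8)
  i=8: ✗ (none in [9,9])
Positions where it holds: {1, 2, 3, 4, 7} → 5.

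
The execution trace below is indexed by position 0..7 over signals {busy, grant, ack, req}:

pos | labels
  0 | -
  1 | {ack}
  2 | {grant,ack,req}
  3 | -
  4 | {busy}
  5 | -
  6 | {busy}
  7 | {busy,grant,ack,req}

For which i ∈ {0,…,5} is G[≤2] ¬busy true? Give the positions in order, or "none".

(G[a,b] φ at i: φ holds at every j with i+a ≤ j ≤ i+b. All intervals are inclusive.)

0, 1

Evaluate at each i in [0,5]:
  i=0: ✓ (all of [0,2])
  i=1: ✓ (all of [1,3])
  i=2: ✗ (fails at j=4)
  i=3: ✗ (fails at j=4)
  i=4: ✗ (fails at j=4)
  i=5: ✗ (fails at j=6)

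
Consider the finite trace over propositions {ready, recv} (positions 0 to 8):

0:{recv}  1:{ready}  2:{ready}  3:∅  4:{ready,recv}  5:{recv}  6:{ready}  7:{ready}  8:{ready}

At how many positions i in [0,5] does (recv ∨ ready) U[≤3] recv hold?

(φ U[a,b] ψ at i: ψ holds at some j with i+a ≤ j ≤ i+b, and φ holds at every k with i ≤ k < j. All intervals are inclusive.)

3

Evaluate at each i in [0,5]:
  i=0: ✓ (rhs at j=0)
  i=1: ✗ (lhs fails at k=3 before rhs at j=4)
  i=2: ✗ (lhs fails at k=3 before rhs at j=4)
  i=3: ✗ (lhs fails at k=3 before rhs at j=4)
  i=4: ✓ (rhs at j=4)
  i=5: ✓ (rhs at j=5)
Positions where it holds: {0, 4, 5} → 3.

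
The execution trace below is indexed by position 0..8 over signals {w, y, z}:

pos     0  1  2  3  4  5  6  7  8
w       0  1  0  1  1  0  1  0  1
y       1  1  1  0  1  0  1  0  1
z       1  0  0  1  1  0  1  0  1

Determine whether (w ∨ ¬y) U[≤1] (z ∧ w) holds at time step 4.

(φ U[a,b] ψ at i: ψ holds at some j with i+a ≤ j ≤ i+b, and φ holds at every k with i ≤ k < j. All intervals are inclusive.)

Yes

Need some j in [4,5] with (z ∧ w), and (w ∨ ¬y) at every k in [4,j-1].
  j=4: (z ∧ w) holds; no prefix to check → satisfied.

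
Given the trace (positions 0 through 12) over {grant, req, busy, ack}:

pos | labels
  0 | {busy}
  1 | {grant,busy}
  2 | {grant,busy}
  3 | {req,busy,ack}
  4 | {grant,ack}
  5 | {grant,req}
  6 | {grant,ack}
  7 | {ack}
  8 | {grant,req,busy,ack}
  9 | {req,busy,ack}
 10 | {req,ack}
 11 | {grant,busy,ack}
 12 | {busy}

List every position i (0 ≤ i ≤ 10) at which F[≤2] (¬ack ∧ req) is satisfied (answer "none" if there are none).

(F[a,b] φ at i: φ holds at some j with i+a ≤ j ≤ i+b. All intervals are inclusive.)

Evaluate at each i in [0,10]:
  i=0: ✗ (none in [0,2])
  i=1: ✗ (none in [1,3])
  i=2: ✗ (none in [2,4])
  i=3: ✓ (witness j=5)
  i=4: ✓ (witness j=5)
  i=5: ✓ (witness j=5)
  i=6: ✗ (none in [6,8])
  i=7: ✗ (none in [7,9])
  i=8: ✗ (none in [8,10])
  i=9: ✗ (none in [9,11])
  i=10: ✗ (none in [10,12])

3, 4, 5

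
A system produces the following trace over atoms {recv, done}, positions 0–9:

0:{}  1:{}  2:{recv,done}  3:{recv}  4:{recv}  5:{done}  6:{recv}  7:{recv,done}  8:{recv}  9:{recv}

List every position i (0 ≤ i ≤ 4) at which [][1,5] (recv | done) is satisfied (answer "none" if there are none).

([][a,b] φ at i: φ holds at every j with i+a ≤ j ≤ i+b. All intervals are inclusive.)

Evaluate at each i in [0,4]:
  i=0: ✗ (fails at j=1)
  i=1: ✓ (all of [2,6])
  i=2: ✓ (all of [3,7])
  i=3: ✓ (all of [4,8])
  i=4: ✓ (all of [5,9])

1, 2, 3, 4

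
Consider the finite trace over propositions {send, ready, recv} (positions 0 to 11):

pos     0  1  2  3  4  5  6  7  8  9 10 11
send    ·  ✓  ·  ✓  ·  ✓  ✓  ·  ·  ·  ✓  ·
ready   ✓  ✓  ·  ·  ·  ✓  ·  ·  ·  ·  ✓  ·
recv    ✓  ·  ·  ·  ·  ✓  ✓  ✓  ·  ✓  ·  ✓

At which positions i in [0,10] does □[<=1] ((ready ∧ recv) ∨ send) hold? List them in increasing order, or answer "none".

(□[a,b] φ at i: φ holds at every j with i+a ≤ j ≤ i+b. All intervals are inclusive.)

Evaluate at each i in [0,10]:
  i=0: ✓ (all of [0,1])
  i=1: ✗ (fails at j=2)
  i=2: ✗ (fails at j=2)
  i=3: ✗ (fails at j=4)
  i=4: ✗ (fails at j=4)
  i=5: ✓ (all of [5,6])
  i=6: ✗ (fails at j=7)
  i=7: ✗ (fails at j=7)
  i=8: ✗ (fails at j=8)
  i=9: ✗ (fails at j=9)
  i=10: ✗ (fails at j=11)

0, 5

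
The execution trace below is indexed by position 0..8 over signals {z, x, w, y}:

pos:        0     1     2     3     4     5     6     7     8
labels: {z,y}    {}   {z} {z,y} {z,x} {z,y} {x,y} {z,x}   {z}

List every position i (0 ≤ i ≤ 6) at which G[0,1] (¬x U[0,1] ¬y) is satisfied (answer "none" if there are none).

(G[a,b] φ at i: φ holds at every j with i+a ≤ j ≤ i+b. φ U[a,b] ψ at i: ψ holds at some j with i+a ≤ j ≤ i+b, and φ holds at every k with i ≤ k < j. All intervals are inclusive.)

Evaluate at each i in [0,6]:
  i=0: ✓ (all of [0,1])
  i=1: ✓ (all of [1,2])
  i=2: ✓ (all of [2,3])
  i=3: ✓ (all of [3,4])
  i=4: ✗ (fails at j=5)
  i=5: ✗ (fails at j=5)
  i=6: ✗ (fails at j=6)

0, 1, 2, 3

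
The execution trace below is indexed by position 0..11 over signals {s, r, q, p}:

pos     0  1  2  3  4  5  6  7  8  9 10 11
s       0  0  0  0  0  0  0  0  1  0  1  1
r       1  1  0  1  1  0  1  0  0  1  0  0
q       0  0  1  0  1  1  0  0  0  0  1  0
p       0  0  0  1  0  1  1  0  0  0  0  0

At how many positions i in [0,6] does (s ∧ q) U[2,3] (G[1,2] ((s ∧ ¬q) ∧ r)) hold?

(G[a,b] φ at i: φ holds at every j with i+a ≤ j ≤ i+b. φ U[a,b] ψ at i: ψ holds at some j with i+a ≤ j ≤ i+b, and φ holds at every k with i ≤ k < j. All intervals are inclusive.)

0

Evaluate at each i in [0,6]:
  i=0: ✗ (no rhs in [2,3])
  i=1: ✗ (no rhs in [3,4])
  i=2: ✗ (no rhs in [4,5])
  i=3: ✗ (no rhs in [5,6])
  i=4: ✗ (no rhs in [6,7])
  i=5: ✗ (no rhs in [7,8])
  i=6: ✗ (no rhs in [8,9])
Positions where it holds: {} → 0.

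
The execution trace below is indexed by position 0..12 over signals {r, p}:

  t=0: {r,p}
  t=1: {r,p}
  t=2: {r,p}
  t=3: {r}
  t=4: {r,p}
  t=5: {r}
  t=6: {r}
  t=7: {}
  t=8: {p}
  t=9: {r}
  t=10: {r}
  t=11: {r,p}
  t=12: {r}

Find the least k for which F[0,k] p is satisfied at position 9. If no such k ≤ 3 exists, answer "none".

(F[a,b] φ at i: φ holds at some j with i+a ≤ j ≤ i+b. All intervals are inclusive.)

Scan j = 9,10,… for p:
  j=9: fails
  j=10: fails
  j=11: holds
First hit at j=11, so smallest k = 11-9 = 2.

2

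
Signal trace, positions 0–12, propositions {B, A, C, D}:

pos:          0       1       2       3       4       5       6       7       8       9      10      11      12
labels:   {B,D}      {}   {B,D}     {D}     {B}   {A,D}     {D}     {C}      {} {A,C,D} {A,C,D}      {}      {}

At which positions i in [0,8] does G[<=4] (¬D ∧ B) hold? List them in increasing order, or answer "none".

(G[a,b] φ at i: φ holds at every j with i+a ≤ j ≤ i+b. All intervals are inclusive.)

Evaluate at each i in [0,8]:
  i=0: ✗ (fails at j=0)
  i=1: ✗ (fails at j=1)
  i=2: ✗ (fails at j=2)
  i=3: ✗ (fails at j=3)
  i=4: ✗ (fails at j=5)
  i=5: ✗ (fails at j=5)
  i=6: ✗ (fails at j=6)
  i=7: ✗ (fails at j=7)
  i=8: ✗ (fails at j=8)

none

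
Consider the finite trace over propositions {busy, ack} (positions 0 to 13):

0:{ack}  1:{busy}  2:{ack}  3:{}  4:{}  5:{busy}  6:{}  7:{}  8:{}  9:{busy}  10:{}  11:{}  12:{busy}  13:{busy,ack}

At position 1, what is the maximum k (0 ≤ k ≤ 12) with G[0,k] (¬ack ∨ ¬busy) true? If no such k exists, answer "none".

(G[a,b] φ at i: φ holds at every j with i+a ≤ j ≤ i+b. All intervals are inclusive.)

(¬ack ∨ ¬busy) must hold from j=1 onward; find where it first fails.
  j=1: holds
  j=2: holds
  j=3: holds
  j=4: holds
  j=5: holds
  j=6: holds
  j=7: holds
  j=8: holds
  j=9: holds
  j=10: holds
  j=11: holds
  j=12: holds
  j=13: fails
Holds on [1,12], so largest k = 11.

11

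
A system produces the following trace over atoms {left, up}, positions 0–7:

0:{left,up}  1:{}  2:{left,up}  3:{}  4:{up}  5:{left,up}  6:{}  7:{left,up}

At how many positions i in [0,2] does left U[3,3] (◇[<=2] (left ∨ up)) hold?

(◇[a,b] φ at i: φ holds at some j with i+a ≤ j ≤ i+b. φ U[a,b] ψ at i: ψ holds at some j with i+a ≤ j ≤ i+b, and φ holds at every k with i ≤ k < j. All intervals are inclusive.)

0

Evaluate at each i in [0,2]:
  i=0: ✗ (lhs fails at k=1 before rhs at j=3)
  i=1: ✗ (lhs fails at k=1 before rhs at j=4)
  i=2: ✗ (lhs fails at k=3 before rhs at j=5)
Positions where it holds: {} → 0.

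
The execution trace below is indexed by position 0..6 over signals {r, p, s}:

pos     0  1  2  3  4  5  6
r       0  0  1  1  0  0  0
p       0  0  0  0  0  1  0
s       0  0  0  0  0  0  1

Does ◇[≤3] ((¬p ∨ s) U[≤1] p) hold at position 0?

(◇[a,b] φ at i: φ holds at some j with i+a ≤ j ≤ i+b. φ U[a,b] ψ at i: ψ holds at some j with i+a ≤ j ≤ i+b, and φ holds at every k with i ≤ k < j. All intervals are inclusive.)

Does not hold

Check ((¬p ∨ s) U[≤1] p) at each j in [0,3]:
  j=0: fails
  j=1: fails
  j=2: fails
  j=3: fails
No position in the window satisfies it → formula fails.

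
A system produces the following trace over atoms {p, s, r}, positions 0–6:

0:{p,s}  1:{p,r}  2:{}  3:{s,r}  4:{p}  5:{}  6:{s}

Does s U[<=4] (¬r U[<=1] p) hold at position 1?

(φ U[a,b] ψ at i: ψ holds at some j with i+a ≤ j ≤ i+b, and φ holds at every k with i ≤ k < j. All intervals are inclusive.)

Need some j in [1,5] with (¬r U[<=1] p), and s at every k in [1,j-1].
  j=1: (¬r U[<=1] p) holds; no prefix to check → satisfied.

Yes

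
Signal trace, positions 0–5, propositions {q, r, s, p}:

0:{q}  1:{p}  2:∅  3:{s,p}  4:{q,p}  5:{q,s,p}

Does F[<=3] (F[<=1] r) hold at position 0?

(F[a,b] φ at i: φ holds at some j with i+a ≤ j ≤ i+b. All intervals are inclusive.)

Check F[<=1] r at each j in [0,3]:
  j=0: fails (none in [0,1])
  j=1: fails (none in [1,2])
  j=2: fails (none in [2,3])
  j=3: fails (none in [3,4])
No position in the window satisfies it → formula fails.

Does not hold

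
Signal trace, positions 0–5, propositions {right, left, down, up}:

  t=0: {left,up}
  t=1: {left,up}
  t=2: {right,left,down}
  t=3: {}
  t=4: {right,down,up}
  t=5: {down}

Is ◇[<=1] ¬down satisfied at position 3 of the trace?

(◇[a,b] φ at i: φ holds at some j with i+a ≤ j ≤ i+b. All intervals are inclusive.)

Holds

Check ¬down at each j in [3,4]:
  j=3: true
  j=4: false
Found at j=3 → formula holds.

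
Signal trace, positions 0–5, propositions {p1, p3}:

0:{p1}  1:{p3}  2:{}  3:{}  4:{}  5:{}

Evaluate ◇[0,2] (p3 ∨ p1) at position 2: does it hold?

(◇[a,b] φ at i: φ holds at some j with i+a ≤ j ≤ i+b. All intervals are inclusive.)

False

Check (p3 ∨ p1) at each j in [2,4]:
  j=2: false
  j=3: false
  j=4: false
No position in the window satisfies it → formula fails.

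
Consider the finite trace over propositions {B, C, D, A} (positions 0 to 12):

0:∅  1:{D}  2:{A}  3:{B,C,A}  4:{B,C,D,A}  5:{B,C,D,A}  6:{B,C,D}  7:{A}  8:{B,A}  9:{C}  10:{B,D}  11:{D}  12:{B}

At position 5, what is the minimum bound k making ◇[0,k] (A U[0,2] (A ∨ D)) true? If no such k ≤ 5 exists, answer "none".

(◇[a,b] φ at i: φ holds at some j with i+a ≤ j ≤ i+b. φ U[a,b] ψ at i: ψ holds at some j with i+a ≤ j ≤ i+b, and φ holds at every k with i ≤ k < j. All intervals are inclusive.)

Scan j = 5,6,… for (A U[0,2] (A ∨ D)):
  j=5: holds
First hit at j=5, so smallest k = 5-5 = 0.

0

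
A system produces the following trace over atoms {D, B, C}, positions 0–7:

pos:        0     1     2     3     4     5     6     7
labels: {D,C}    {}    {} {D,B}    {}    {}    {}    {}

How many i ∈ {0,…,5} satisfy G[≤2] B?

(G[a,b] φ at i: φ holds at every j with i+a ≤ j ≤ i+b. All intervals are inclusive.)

0

Evaluate at each i in [0,5]:
  i=0: ✗ (fails at j=0)
  i=1: ✗ (fails at j=1)
  i=2: ✗ (fails at j=2)
  i=3: ✗ (fails at j=4)
  i=4: ✗ (fails at j=4)
  i=5: ✗ (fails at j=5)
Positions where it holds: {} → 0.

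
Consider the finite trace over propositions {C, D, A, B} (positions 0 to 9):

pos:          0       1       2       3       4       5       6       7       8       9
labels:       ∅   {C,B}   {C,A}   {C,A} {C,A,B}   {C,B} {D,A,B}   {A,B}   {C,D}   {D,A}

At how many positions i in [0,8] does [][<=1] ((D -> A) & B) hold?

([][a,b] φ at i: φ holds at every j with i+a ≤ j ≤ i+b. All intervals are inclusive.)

Evaluate at each i in [0,8]:
  i=0: ✗ (fails at j=0)
  i=1: ✗ (fails at j=2)
  i=2: ✗ (fails at j=2)
  i=3: ✗ (fails at j=3)
  i=4: ✓ (all of [4,5])
  i=5: ✓ (all of [5,6])
  i=6: ✓ (all of [6,7])
  i=7: ✗ (fails at j=8)
  i=8: ✗ (fails at j=8)
Positions where it holds: {4, 5, 6} → 3.

3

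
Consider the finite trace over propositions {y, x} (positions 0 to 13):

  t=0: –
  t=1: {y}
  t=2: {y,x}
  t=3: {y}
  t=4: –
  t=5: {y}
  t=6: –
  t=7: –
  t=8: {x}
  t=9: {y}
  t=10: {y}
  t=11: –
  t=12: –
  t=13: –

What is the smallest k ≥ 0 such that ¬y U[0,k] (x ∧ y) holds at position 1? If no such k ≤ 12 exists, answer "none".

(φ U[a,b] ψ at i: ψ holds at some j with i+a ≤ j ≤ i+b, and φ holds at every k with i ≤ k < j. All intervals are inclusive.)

none

Need earliest j ≥ 1 with (x ∧ y), and ¬y at every k in [1,j-1].
  j=1: rhs fails.
  j=2: rhs holds but lhs fails at k=1.
  j=3: rhs fails.
  j=4: rhs fails.
  j=5: rhs fails.
  j=6: rhs fails.
  j=7: rhs fails.
  j=8: rhs fails.
  j=9: rhs fails.
  j=10: rhs fails.
  j=11: rhs fails.
  j=12: rhs fails.
  j=13: rhs fails.
No witness within the range → none.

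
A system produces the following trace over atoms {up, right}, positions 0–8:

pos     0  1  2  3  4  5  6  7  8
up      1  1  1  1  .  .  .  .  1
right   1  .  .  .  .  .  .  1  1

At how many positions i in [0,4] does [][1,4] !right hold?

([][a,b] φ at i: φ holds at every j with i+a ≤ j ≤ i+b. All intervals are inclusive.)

3

Evaluate at each i in [0,4]:
  i=0: ✓ (all of [1,4])
  i=1: ✓ (all of [2,5])
  i=2: ✓ (all of [3,6])
  i=3: ✗ (fails at j=7)
  i=4: ✗ (fails at j=7)
Positions where it holds: {0, 1, 2} → 3.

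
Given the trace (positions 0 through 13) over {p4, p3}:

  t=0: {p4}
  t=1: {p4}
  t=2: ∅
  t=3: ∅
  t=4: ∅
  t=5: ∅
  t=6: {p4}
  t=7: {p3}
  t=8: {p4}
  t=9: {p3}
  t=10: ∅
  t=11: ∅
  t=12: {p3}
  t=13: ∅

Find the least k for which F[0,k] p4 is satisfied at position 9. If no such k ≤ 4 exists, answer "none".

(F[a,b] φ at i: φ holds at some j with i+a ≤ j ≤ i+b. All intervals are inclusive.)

Scan j = 9,10,… for p4:
  j=9: fails
  j=10: fails
  j=11: fails
  j=12: fails
  j=13: fails
No j in [9,13] satisfies it → none.

none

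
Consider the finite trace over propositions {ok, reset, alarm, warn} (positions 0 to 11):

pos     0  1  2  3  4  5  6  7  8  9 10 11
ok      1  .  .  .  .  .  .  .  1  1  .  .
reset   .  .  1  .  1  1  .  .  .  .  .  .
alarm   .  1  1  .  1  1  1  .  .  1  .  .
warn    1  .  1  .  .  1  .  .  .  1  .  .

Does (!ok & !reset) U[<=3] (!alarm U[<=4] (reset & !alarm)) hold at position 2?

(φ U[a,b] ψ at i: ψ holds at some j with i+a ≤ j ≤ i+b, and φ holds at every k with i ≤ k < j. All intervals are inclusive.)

Need some j in [2,5] with (!alarm U[<=4] (reset & !alarm)), and (!ok & !reset) at every k in [2,j-1].
  j=2: (!alarm U[<=4] (reset & !alarm)) — fails.
  j=3: (!alarm U[<=4] (reset & !alarm)) — fails.
  j=4: (!alarm U[<=4] (reset & !alarm)) — fails.
  j=5: (!alarm U[<=4] (reset & !alarm)) — fails.
No j in the window works → until fails.

Does not hold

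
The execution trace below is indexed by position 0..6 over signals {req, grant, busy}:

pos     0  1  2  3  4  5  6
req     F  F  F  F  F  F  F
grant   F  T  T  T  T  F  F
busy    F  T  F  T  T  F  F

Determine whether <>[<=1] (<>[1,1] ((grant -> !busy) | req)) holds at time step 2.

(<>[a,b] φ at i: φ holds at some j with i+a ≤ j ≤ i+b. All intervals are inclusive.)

Does not hold

Check <>[1,1] ((grant -> !busy) | req) at each j in [2,3]:
  j=2: fails (none in [3,3])
  j=3: fails (none in [4,4])
No position in the window satisfies it → formula fails.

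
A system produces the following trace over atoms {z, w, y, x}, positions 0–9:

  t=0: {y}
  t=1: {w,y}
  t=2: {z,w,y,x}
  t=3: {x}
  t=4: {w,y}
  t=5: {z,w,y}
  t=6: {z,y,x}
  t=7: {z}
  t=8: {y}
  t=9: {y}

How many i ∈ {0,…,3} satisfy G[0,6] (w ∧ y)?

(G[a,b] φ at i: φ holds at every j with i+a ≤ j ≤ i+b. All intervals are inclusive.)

Evaluate at each i in [0,3]:
  i=0: ✗ (fails at j=0)
  i=1: ✗ (fails at j=3)
  i=2: ✗ (fails at j=3)
  i=3: ✗ (fails at j=3)
Positions where it holds: {} → 0.

0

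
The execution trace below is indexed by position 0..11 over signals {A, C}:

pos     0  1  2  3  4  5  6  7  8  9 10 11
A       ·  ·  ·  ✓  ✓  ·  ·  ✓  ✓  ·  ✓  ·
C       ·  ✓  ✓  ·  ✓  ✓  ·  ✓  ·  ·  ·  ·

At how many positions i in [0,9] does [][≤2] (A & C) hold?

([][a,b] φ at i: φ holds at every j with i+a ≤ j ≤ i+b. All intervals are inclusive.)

0

Evaluate at each i in [0,9]:
  i=0: ✗ (fails at j=0)
  i=1: ✗ (fails at j=1)
  i=2: ✗ (fails at j=2)
  i=3: ✗ (fails at j=3)
  i=4: ✗ (fails at j=5)
  i=5: ✗ (fails at j=5)
  i=6: ✗ (fails at j=6)
  i=7: ✗ (fails at j=8)
  i=8: ✗ (fails at j=8)
  i=9: ✗ (fails at j=9)
Positions where it holds: {} → 0.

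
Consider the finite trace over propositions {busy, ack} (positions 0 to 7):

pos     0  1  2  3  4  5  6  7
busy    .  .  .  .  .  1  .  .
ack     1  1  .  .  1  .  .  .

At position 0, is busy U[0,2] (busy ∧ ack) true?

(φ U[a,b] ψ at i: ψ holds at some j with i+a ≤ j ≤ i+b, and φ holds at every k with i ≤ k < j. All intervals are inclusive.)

Need some j in [0,2] with (busy ∧ ack), and busy at every k in [0,j-1].
  j=0: (busy ∧ ack) false.
  j=1: (busy ∧ ack) false.
  j=2: (busy ∧ ack) false.
No j in the window works → until fails.

False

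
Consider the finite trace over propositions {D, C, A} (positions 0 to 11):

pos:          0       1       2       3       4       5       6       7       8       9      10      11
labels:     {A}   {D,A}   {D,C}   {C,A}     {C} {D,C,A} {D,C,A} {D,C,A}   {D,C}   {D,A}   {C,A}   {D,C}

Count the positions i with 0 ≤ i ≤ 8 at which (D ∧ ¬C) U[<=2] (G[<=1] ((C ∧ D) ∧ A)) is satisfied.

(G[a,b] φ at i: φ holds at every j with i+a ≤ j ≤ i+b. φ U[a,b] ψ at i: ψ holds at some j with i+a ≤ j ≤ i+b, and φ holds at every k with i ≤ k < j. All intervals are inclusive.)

Evaluate at each i in [0,8]:
  i=0: ✗ (no rhs in [0,2])
  i=1: ✗ (no rhs in [1,3])
  i=2: ✗ (no rhs in [2,4])
  i=3: ✗ (lhs fails at k=3 before rhs at j=5)
  i=4: ✗ (lhs fails at k=4 before rhs at j=5)
  i=5: ✓ (rhs at j=5)
  i=6: ✓ (rhs at j=6)
  i=7: ✗ (no rhs in [7,9])
  i=8: ✗ (no rhs in [8,10])
Positions where it holds: {5, 6} → 2.

2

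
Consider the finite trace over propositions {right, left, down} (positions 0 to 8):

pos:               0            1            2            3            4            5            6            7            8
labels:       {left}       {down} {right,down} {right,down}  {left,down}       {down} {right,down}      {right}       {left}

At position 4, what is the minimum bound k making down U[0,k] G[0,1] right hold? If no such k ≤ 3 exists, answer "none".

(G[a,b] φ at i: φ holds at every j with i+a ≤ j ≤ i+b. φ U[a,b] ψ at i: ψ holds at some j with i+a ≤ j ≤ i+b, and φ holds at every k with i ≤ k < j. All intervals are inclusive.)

Need earliest j ≥ 4 with G[0,1] right, and down at every k in [4,j-1].
  j=4: rhs fails.
  j=5: rhs fails.
  j=6: rhs holds; lhs holds on [4,5]. k = 2.

2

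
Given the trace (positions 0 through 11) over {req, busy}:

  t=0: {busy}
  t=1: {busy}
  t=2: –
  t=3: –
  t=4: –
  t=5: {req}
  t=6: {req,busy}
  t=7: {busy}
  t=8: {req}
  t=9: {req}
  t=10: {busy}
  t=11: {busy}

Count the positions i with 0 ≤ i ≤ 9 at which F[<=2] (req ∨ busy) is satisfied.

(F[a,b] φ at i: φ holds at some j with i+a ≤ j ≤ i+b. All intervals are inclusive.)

Evaluate at each i in [0,9]:
  i=0: ✓ (witness j=0)
  i=1: ✓ (witness j=1)
  i=2: ✗ (none in [2,4])
  i=3: ✓ (witness j=5)
  i=4: ✓ (witness j=5)
  i=5: ✓ (witness j=5)
  i=6: ✓ (witness j=6)
  i=7: ✓ (witness j=7)
  i=8: ✓ (witness j=8)
  i=9: ✓ (witness j=9)
Positions where it holds: {0, 1, 3, 4, 5, 6, 7, 8, 9} → 9.

9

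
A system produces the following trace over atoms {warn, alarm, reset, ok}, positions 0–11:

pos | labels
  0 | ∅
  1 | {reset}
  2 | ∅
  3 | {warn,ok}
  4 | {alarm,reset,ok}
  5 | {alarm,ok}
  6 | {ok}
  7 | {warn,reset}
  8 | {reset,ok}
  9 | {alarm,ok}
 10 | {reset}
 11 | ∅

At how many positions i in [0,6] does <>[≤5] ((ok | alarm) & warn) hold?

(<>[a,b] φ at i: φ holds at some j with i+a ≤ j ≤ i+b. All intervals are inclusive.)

Evaluate at each i in [0,6]:
  i=0: ✓ (witness j=3)
  i=1: ✓ (witness j=3)
  i=2: ✓ (witness j=3)
  i=3: ✓ (witness j=3)
  i=4: ✗ (none in [4,9])
  i=5: ✗ (none in [5,10])
  i=6: ✗ (none in [6,11])
Positions where it holds: {0, 1, 2, 3} → 4.

4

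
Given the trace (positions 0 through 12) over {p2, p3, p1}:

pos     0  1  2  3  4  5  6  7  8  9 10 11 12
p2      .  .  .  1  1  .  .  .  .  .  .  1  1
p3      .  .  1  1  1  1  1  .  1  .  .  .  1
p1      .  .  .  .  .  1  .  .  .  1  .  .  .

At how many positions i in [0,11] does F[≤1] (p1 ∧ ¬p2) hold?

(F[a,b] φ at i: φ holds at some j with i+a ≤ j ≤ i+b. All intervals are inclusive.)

Evaluate at each i in [0,11]:
  i=0: ✗ (none in [0,1])
  i=1: ✗ (none in [1,2])
  i=2: ✗ (none in [2,3])
  i=3: ✗ (none in [3,4])
  i=4: ✓ (witness j=5)
  i=5: ✓ (witness j=5)
  i=6: ✗ (none in [6,7])
  i=7: ✗ (none in [7,8])
  i=8: ✓ (witness j=9)
  i=9: ✓ (witness j=9)
  i=10: ✗ (none in [10,11])
  i=11: ✗ (none in [11,12])
Positions where it holds: {4, 5, 8, 9} → 4.

4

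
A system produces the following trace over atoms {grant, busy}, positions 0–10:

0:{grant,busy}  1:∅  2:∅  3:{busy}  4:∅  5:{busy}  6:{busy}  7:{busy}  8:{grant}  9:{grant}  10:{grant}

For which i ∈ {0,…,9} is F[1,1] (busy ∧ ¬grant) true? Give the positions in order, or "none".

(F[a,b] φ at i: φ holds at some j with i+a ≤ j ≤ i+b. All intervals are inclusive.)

2, 4, 5, 6

Evaluate at each i in [0,9]:
  i=0: ✗ (none in [1,1])
  i=1: ✗ (none in [2,2])
  i=2: ✓ (witness j=3)
  i=3: ✗ (none in [4,4])
  i=4: ✓ (witness j=5)
  i=5: ✓ (witness j=6)
  i=6: ✓ (witness j=7)
  i=7: ✗ (none in [8,8])
  i=8: ✗ (none in [9,9])
  i=9: ✗ (none in [10,10])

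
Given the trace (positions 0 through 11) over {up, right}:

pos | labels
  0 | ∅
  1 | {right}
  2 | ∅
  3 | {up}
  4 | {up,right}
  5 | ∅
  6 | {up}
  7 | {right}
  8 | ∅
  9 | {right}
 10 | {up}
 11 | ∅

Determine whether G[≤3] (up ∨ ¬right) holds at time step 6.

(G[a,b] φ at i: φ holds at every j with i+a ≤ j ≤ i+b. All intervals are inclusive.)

False

Check (up ∨ ¬right) at every j in [6,9]:
  j=6: true
  j=7: false
  j=8: true
  j=9: false
Fails at j=7 → formula fails.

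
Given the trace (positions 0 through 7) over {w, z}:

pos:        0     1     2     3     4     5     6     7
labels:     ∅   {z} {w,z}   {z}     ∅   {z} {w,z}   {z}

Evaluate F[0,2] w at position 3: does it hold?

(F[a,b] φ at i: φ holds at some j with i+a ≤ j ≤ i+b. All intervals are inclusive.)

Check w at each j in [3,5]:
  j=3: false
  j=4: false
  j=5: false
No position in the window satisfies it → formula fails.

False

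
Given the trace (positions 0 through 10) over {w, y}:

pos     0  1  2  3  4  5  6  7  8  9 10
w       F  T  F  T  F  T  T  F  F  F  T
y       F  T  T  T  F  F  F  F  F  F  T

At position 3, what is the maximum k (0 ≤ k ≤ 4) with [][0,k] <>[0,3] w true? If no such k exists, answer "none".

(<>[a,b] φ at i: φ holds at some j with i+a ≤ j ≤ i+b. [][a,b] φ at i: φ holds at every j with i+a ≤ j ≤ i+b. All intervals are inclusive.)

4

<>[0,3] w must hold from j=3 onward; find where it first fails.
  j=3: holds
  j=4: holds
  j=5: holds
  j=6: holds
  j=7: holds
Holds through j=7; largest k = 4.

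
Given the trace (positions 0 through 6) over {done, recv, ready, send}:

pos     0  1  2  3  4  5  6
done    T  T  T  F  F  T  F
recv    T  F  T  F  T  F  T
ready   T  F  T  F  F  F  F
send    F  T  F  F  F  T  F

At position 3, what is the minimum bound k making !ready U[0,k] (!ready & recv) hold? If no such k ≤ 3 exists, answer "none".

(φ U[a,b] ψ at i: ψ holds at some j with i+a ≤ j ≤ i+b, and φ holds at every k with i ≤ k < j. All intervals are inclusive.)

Need earliest j ≥ 3 with (!ready & recv), and !ready at every k in [3,j-1].
  j=3: rhs fails.
  j=4: rhs holds; lhs holds on [3,3]. k = 1.

1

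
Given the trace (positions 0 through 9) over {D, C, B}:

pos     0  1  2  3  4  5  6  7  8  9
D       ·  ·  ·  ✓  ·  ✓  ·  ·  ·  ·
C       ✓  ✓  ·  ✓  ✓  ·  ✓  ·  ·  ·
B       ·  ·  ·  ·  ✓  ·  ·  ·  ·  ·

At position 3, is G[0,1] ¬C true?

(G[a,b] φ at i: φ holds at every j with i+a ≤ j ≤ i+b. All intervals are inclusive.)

Check ¬C at every j in [3,4]:
  j=3: false
  j=4: false
Fails at j=3 → formula fails.

No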